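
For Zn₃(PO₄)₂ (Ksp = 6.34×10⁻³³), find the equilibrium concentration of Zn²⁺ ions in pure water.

4.27×10⁻⁷ M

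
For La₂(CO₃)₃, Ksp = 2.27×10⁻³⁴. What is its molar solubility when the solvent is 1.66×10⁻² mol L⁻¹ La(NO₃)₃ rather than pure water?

3.12×10⁻¹¹ M

La₂(CO₃)₃(s) ⇌ 2 La³⁺(aq) + 3 CO₃²⁻(aq)
Let s be the solubility of La₂(CO₃)₃ here. The common ion gives [La³⁺] ≈ 1.66×10⁻² mol L⁻¹, and [CO₃²⁻] = 3s.
Ksp = [La³⁺]^2[CO₃²⁻]^3 = (1.66×10⁻²)^2(3s)^3
(3s)^3 = 2.27×10⁻³⁴ / (1.66×10⁻²)^2 = 8.24×10⁻³¹
s = 3.12×10⁻¹¹ mol L⁻¹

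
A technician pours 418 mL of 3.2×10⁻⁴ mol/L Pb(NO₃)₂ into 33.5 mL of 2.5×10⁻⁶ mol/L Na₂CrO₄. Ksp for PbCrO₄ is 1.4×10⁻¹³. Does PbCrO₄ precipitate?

The combined volume is 451.5 mL.
[Pb²⁺] = (3.2×10⁻⁴)(418)/451.5 = 3.0×10⁻⁴ mol/L
[CrO₄²⁻] = (2.5×10⁻⁶)(33.5)/451.5 = 1.9×10⁻⁷ mol/L
Q = [Pb²⁺][CrO₄²⁻] = 5.5×10⁻¹¹
Since Q (5.5×10⁻¹¹) exceeds Ksp (1.4×10⁻¹³), PbCrO₄ will precipitate.

Yes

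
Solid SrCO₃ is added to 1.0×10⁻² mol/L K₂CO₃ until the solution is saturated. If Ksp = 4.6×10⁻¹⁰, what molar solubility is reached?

4.6×10⁻⁸ M

SrCO₃(s) ⇌ Sr²⁺(aq) + CO₃²⁻(aq)
With CO₃²⁻ already at 1.0×10⁻² mol/L and s small, take [CO₃²⁻] ≈ 1.0×10⁻² mol/L and [Sr²⁺] = s.
Ksp = [Sr²⁺][CO₃²⁻] = s(1.0×10⁻²)
s = 4.6×10⁻¹⁰ / (1.0×10⁻²) = 4.6×10⁻⁸
s = 4.6×10⁻⁸ mol/L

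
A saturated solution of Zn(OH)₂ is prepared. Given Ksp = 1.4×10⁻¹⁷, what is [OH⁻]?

3.0×10⁻⁶ M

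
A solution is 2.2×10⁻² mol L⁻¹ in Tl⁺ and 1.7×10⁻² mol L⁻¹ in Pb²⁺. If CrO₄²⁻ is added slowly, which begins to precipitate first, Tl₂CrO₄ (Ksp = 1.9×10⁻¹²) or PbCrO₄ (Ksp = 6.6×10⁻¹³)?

Precipitation begins when Q = Ksp.
For Tl₂CrO₄: [CrO₄²⁻] = (Ksp/[Tl⁺]^2) = 3.9×10⁻⁹ mol L⁻¹
For PbCrO₄: [CrO₄²⁻] = (Ksp/[Pb²⁺]) = 3.9×10⁻¹¹ mol L⁻¹
The smaller threshold [CrO₄²⁻] is reached first, so PbCrO₄ precipitates first.

PbCrO₄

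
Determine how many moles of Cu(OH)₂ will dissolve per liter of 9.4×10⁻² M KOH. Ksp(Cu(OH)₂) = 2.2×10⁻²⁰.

Cu(OH)₂(s) ⇌ Cu²⁺(aq) + 2 OH⁻(aq)
OH⁻ is already present at 9.4×10⁻² M. If s mol/L of Cu(OH)₂ dissolves, [Cu²⁺] = s while [OH⁻] ≈ 9.4×10⁻² M.
Ksp = [Cu²⁺][OH⁻]^2 = s(9.4×10⁻²)^2
s = 2.2×10⁻²⁰ / (9.4×10⁻²)^2 = 2.5×10⁻¹⁸
s = 2.5×10⁻¹⁸ M

2.5×10⁻¹⁸ M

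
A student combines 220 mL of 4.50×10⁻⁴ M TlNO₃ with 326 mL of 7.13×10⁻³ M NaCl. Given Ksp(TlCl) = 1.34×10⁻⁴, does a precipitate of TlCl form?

After mixing, V = 220 mL + 326 mL = 546 mL.
[Tl⁺] = (4.50×10⁻⁴)(220)/546 = 1.81×10⁻⁴ M
[Cl⁻] = (7.13×10⁻³)(326)/546 = 4.26×10⁻³ M
Q = [Tl⁺][Cl⁻] = 7.72×10⁻⁷
Q < Ksp (7.72×10⁻⁷ vs 1.34×10⁻⁴); the solution remains unsaturated and no precipitate forms.

No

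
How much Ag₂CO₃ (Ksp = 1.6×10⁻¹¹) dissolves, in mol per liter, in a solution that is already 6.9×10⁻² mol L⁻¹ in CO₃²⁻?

7.6×10⁻⁶ M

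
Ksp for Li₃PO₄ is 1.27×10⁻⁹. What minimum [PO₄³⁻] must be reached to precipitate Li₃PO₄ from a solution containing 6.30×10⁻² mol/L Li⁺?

5.08×10⁻⁶ M

Precipitation of each salt begins when its ion product equals Ksp.
Li₃PO₄(s) ⇌ 3 Li⁺(aq) + PO₄³⁻(aq)
Ksp = [Li⁺]^3[PO₄³⁻] = [PO₄³⁻](6.30×10⁻²)^3
[PO₄³⁻] = 1.27×10⁻⁹ / (6.30×10⁻²)^3 = 5.08×10⁻⁶
[PO₄³⁻] = 5.08×10⁻⁶ mol/L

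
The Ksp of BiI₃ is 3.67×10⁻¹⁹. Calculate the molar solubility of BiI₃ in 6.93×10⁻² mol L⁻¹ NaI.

1.10×10⁻¹⁵ M

BiI₃(s) ⇌ Bi³⁺(aq) + 3 I⁻(aq)
The solution already contains I⁻ at 6.93×10⁻² mol L⁻¹. Let s be the molar solubility of BiI₃.
[I⁻] ≈ 6.93×10⁻² mol L⁻¹ (common ion dominates); [Bi³⁺] = s.
Ksp = [Bi³⁺][I⁻]^3 = s(6.93×10⁻²)^3
s = 3.67×10⁻¹⁹ / (6.93×10⁻²)^3 = 1.10×10⁻¹⁵
s = 1.10×10⁻¹⁵ mol L⁻¹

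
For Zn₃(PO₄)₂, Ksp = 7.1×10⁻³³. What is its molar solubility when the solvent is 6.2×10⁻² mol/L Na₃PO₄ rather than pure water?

Zn₃(PO₄)₂(s) ⇌ 3 Zn²⁺(aq) + 2 PO₄³⁻(aq)
PO₄³⁻ is already present at 6.2×10⁻² mol/L. If s mol/L of Zn₃(PO₄)₂ dissolves, [Zn²⁺] = 3s while [PO₄³⁻] ≈ 6.2×10⁻² mol/L.
Ksp = [Zn²⁺]^3[PO₄³⁻]^2 = (3s)^3(6.2×10⁻²)^2
(3s)^3 = 7.1×10⁻³³ / (6.2×10⁻²)^2 = 1.8×10⁻³⁰
s = 4.1×10⁻¹¹ mol/L

4.1×10⁻¹¹ M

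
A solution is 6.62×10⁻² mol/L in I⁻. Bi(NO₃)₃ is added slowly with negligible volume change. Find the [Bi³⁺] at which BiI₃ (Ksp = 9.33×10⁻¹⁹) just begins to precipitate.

3.22×10⁻¹⁵ M

A salt starts to precipitate once the ion product Q reaches its Ksp.
BiI₃(s) ⇌ Bi³⁺(aq) + 3 I⁻(aq)
Ksp = [Bi³⁺][I⁻]^3 = [Bi³⁺](6.62×10⁻²)^3
[Bi³⁺] = 9.33×10⁻¹⁹ / (6.62×10⁻²)^3 = 3.22×10⁻¹⁵
[Bi³⁺] = 3.22×10⁻¹⁵ mol/L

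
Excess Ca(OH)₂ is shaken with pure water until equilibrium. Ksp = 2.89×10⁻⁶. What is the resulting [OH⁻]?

Ca(OH)₂(s) ⇌ Ca²⁺(aq) + 2 OH⁻(aq)
Call the molar solubility s, so that [Ca²⁺] = s and [OH⁻] = 2s.
Ksp = [Ca²⁺][OH⁻]^2 = s · (2s)^2 = 4s^3 = 2.89×10⁻⁶
s = 8.97×10⁻³ mol L⁻¹
[OH⁻] = 2s = 1.79×10⁻² mol L⁻¹

1.79×10⁻² M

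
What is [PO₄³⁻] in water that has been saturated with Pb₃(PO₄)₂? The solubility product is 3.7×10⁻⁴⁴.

1.6×10⁻⁹ M

Pb₃(PO₄)₂(s) ⇌ 3 Pb²⁺(aq) + 2 PO₄³⁻(aq)
With molar solubility s: [Pb²⁺] = 3s, [PO₄³⁻] = 2s.
Ksp = [Pb²⁺]^3[PO₄³⁻]^2 = (3s)^3 · (2s)^2 = 108s^5 = 3.7×10⁻⁴⁴
s = 8.1×10⁻¹⁰ M
[PO₄³⁻] = 2s = 1.6×10⁻⁹ M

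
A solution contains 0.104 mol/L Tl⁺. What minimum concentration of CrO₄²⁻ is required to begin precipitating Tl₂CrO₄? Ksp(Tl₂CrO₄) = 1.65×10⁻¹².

Each salt precipitates once Q = Ksp for that salt.
Tl₂CrO₄(s) ⇌ 2 Tl⁺(aq) + CrO₄²⁻(aq)
Ksp = [Tl⁺]^2[CrO₄²⁻] = [CrO₄²⁻](0.104)^2
[CrO₄²⁻] = 1.65×10⁻¹² / (0.104)^2 = 1.53×10⁻¹⁰
[CrO₄²⁻] = 1.53×10⁻¹⁰ mol/L

1.53×10⁻¹⁰ M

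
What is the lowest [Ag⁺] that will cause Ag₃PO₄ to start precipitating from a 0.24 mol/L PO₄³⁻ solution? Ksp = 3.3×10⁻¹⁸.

A salt starts to precipitate once the ion product Q reaches its Ksp.
Ag₃PO₄(s) ⇌ 3 Ag⁺(aq) + PO₄³⁻(aq)
Ksp = [Ag⁺]^3[PO₄³⁻] = [Ag⁺]^3(0.24)
[Ag⁺]^3 = 3.3×10⁻¹⁸ / (0.24) = 1.4×10⁻¹⁷
[Ag⁺] = 2.4×10⁻⁶ mol/L

2.4×10⁻⁶ M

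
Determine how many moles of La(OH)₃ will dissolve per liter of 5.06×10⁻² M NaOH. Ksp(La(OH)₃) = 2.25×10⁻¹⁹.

La(OH)₃(s) ⇌ La³⁺(aq) + 3 OH⁻(aq)
With OH⁻ already at 5.06×10⁻² M and s small, take [OH⁻] ≈ 5.06×10⁻² M and [La³⁺] = s.
Ksp = [La³⁺][OH⁻]^3 = s(5.06×10⁻²)^3
s = 2.25×10⁻¹⁹ / (5.06×10⁻²)^3 = 1.74×10⁻¹⁵
s = 1.74×10⁻¹⁵ M

1.74×10⁻¹⁵ M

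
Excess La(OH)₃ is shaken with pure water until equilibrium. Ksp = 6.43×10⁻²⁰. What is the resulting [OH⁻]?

La(OH)₃(s) ⇌ La³⁺(aq) + 3 OH⁻(aq)
Let s be the molar solubility. Then [La³⁺] = s and [OH⁻] = 3s.
Ksp = [La³⁺][OH⁻]^3 = s · (3s)^3 = 27s^4 = 6.43×10⁻²⁰
s = 6.99×10⁻⁶ mol L⁻¹
[OH⁻] = 3s = 2.10×10⁻⁵ mol L⁻¹

2.10×10⁻⁵ M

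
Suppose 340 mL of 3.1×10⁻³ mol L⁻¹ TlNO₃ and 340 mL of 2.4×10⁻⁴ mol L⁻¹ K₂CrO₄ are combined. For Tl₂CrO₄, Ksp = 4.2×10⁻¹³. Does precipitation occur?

Yes

Total volume after mixing = 340 + 340 = 680 mL.
[Tl⁺] = (3.1×10⁻³)(340)/680 = 1.6×10⁻³ mol L⁻¹
[CrO₄²⁻] = (2.4×10⁻⁴)(340)/680 = 1.2×10⁻⁴ mol L⁻¹
Q = [Tl⁺]^2[CrO₄²⁻] = 2.9×10⁻¹⁰
Since Q (2.9×10⁻¹⁰) exceeds Ksp (4.2×10⁻¹³), Tl₂CrO₄ will precipitate.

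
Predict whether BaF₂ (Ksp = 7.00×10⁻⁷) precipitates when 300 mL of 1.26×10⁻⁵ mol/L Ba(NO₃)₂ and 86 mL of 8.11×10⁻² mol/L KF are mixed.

No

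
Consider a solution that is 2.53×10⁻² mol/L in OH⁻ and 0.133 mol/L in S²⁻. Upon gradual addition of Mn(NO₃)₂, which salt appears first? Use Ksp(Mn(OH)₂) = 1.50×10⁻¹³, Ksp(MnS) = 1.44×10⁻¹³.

MnS

Precipitation of each salt begins when its ion product equals Ksp.
For Mn(OH)₂: [Mn²⁺] = (Ksp/[OH⁻]^2) = 2.34×10⁻¹⁰ mol/L
For MnS: [Mn²⁺] = (Ksp/[S²⁻]) = 1.08×10⁻¹² mol/L
Since MnS needs less Mn²⁺ to reach saturation, it precipitates first.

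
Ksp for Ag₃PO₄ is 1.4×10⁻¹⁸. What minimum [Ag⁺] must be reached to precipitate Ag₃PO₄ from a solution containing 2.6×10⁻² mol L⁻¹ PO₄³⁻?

3.8×10⁻⁶ M

Precipitation of each salt begins when its ion product equals Ksp.
Ag₃PO₄(s) ⇌ 3 Ag⁺(aq) + PO₄³⁻(aq)
Ksp = [Ag⁺]^3[PO₄³⁻] = [Ag⁺]^3(2.6×10⁻²)
[Ag⁺]^3 = 1.4×10⁻¹⁸ / (2.6×10⁻²) = 5.4×10⁻¹⁷
[Ag⁺] = 3.8×10⁻⁶ mol L⁻¹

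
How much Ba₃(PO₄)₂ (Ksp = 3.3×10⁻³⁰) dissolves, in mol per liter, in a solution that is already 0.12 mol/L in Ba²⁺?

2.2×10⁻¹⁴ M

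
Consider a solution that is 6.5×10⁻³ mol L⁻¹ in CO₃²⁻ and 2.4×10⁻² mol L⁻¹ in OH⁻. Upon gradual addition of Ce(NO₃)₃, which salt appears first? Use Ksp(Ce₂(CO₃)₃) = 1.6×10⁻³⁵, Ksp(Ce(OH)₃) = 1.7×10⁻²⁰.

Ce(OH)₃

Precipitation begins when Q = Ksp.
For Ce₂(CO₃)₃: [Ce³⁺] = (Ksp/[CO₃²⁻]^3)^(1/2) = 7.6×10⁻¹⁵ mol L⁻¹
For Ce(OH)₃: [Ce³⁺] = (Ksp/[OH⁻]^3) = 1.2×10⁻¹⁵ mol L⁻¹
The smaller threshold [Ce³⁺] is reached first, so Ce(OH)₃ precipitates first.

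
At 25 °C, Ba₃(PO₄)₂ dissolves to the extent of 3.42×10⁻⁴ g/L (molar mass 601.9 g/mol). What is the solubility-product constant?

s = (3.42×10⁻⁴ g L⁻¹)/(601.9 g mol⁻¹) = 5.6820×10⁻⁷ M
Ba₃(PO₄)₂(s) ⇌ 3 Ba²⁺(aq) + 2 PO₄³⁻(aq)
Let s be the molar solubility. Then [Ba²⁺] = 3s and [PO₄³⁻] = 2s.
Ksp = [Ba²⁺]^3[PO₄³⁻]^2 = (3s)^3 · (2s)^2 = 108s^5
Ksp = 108 × (5.6820×10⁻⁷)^5 = 6.40×10⁻³⁰

Ksp = 6.40×10⁻³⁰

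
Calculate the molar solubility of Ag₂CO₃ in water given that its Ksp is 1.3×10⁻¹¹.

Ag₂CO₃(s) ⇌ 2 Ag⁺(aq) + CO₃²⁻(aq)
If s mol/L of Ag₂CO₃ dissolves, [Ag⁺] = 2s and [CO₃²⁻] = s.
Ksp = [Ag⁺]^2[CO₃²⁻] = (2s)^2 · s = 4s^3
4s^3 = 1.3×10⁻¹¹  ⇒  s^3 = 3.3×10⁻¹²
s = 1.5×10⁻⁴ mol L⁻¹

1.5×10⁻⁴ M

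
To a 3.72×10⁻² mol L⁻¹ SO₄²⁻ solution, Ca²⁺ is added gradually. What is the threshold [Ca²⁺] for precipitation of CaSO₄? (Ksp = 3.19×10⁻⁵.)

Precipitation begins when Q = Ksp.
CaSO₄(s) ⇌ Ca²⁺(aq) + SO₄²⁻(aq)
Ksp = [Ca²⁺][SO₄²⁻] = [Ca²⁺](3.72×10⁻²)
[Ca²⁺] = 3.19×10⁻⁵ / (3.72×10⁻²) = 8.58×10⁻⁴
[Ca²⁺] = 8.58×10⁻⁴ mol L⁻¹

8.58×10⁻⁴ M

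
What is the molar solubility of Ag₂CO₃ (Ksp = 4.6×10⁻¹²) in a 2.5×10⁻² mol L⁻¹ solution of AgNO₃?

7.4×10⁻⁹ M

Ag₂CO₃(s) ⇌ 2 Ag⁺(aq) + CO₃²⁻(aq)
With Ag⁺ already at 2.5×10⁻² mol L⁻¹ and s small, take [Ag⁺] ≈ 2.5×10⁻² mol L⁻¹ and [CO₃²⁻] = s.
Ksp = [Ag⁺]^2[CO₃²⁻] = (2.5×10⁻²)^2s
s = 4.6×10⁻¹² / (2.5×10⁻²)^2 = 7.4×10⁻⁹
s = 7.4×10⁻⁹ mol L⁻¹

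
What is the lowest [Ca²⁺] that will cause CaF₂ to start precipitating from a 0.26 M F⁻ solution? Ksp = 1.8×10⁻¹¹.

Precipitation begins when Q = Ksp.
CaF₂(s) ⇌ Ca²⁺(aq) + 2 F⁻(aq)
Ksp = [Ca²⁺][F⁻]^2 = [Ca²⁺](0.26)^2
[Ca²⁺] = 1.8×10⁻¹¹ / (0.26)^2 = 2.7×10⁻¹⁰
[Ca²⁺] = 2.7×10⁻¹⁰ M

2.7×10⁻¹⁰ M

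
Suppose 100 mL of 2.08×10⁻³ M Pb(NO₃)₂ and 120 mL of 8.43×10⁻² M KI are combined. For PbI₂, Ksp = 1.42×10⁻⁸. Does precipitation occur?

Yes

After mixing, V = 100 mL + 120 mL = 220 mL.
[Pb²⁺] = (2.08×10⁻³)(100)/220 = 9.45×10⁻⁴ M
[I⁻] = (8.43×10⁻²)(120)/220 = 4.60×10⁻² M
Q = [Pb²⁺][I⁻]^2 = 2.00×10⁻⁶
Q = 2.00×10⁻⁶ > Ksp = 1.42×10⁻⁸, so the solution is supersaturated and PbI₂ precipitates.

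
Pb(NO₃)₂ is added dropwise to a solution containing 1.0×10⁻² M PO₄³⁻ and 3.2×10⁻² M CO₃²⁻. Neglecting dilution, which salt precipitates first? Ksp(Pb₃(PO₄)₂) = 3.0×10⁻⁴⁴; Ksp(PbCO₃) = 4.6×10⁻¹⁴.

Pb₃(PO₄)₂

Precipitation of each salt begins when its ion product equals Ksp.
For Pb₃(PO₄)₂: [Pb²⁺] = (Ksp/[PO₄³⁻]^2)^(1/3) = 6.7×10⁻¹⁴ M
For PbCO₃: [Pb²⁺] = (Ksp/[CO₃²⁻]) = 1.4×10⁻¹² M
Since Pb₃(PO₄)₂ needs less Pb²⁺ to reach saturation, it precipitates first.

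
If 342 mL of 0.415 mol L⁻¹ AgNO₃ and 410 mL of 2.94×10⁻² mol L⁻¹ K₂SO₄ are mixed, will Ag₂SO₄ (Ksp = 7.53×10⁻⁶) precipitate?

Total volume after mixing = 342 + 410 = 752 mL.
[Ag⁺] = (0.415)(342)/752 = 0.189 mol L⁻¹
[SO₄²⁻] = (2.94×10⁻²)(410)/752 = 1.60×10⁻² mol L⁻¹
Q = [Ag⁺]^2[SO₄²⁻] = 5.71×10⁻⁴
Since Q (5.71×10⁻⁴) exceeds Ksp (7.53×10⁻⁶), Ag₂SO₄ will precipitate.

Yes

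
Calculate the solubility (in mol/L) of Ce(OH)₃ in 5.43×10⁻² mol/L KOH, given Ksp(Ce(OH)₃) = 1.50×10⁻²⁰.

Ce(OH)₃(s) ⇌ Ce³⁺(aq) + 3 OH⁻(aq)
Let s be the solubility of Ce(OH)₃ here. The common ion gives [OH⁻] ≈ 5.43×10⁻² mol/L, and [Ce³⁺] = s.
Ksp = [Ce³⁺][OH⁻]^3 = s(5.43×10⁻²)^3
s = 1.50×10⁻²⁰ / (5.43×10⁻²)^3 = 9.37×10⁻¹⁷
s = 9.37×10⁻¹⁷ mol/L

9.37×10⁻¹⁷ M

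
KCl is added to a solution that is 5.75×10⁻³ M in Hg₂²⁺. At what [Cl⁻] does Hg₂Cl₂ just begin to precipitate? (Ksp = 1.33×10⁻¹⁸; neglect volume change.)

1.52×10⁻⁸ M

Precipitation of each salt begins when its ion product equals Ksp.
Hg₂Cl₂(s) ⇌ Hg₂²⁺(aq) + 2 Cl⁻(aq)
Ksp = [Hg₂²⁺][Cl⁻]^2 = [Cl⁻]^2(5.75×10⁻³)
[Cl⁻]^2 = 1.33×10⁻¹⁸ / (5.75×10⁻³) = 2.31×10⁻¹⁶
[Cl⁻] = 1.52×10⁻⁸ M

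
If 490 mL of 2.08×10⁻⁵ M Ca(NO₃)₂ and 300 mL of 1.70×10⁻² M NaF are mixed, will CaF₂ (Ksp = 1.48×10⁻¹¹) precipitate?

Yes

The combined volume is 790 mL.
[Ca²⁺] = (2.08×10⁻⁵)(490)/790 = 1.29×10⁻⁵ M
[F⁻] = (1.70×10⁻²)(300)/790 = 6.46×10⁻³ M
Q = [Ca²⁺][F⁻]^2 = 5.38×10⁻¹⁰
Since Q (5.38×10⁻¹⁰) exceeds Ksp (1.48×10⁻¹¹), CaF₂ will precipitate.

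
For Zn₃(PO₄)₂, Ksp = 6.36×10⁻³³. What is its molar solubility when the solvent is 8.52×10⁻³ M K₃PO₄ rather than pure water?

Zn₃(PO₄)₂(s) ⇌ 3 Zn²⁺(aq) + 2 PO₄³⁻(aq)
PO₄³⁻ is already present at 8.52×10⁻³ M. If s mol/L of Zn₃(PO₄)₂ dissolves, [Zn²⁺] = 3s while [PO₄³⁻] ≈ 8.52×10⁻³ M.
Ksp = [Zn²⁺]^3[PO₄³⁻]^2 = (3s)^3(8.52×10⁻³)^2
(3s)^3 = 6.36×10⁻³³ / (8.52×10⁻³)^2 = 8.76×10⁻²⁹
s = 1.48×10⁻¹⁰ M

1.48×10⁻¹⁰ M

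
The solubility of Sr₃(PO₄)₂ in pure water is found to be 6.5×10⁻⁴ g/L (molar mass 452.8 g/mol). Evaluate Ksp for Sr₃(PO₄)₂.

Ksp = 6.6×10⁻²⁸

Convert to molarity: s = 6.5×10⁻⁴ / 452.8 = 1.436×10⁻⁶ mol/L
Sr₃(PO₄)₂(s) ⇌ 3 Sr²⁺(aq) + 2 PO₄³⁻(aq)
If s mol/L of Sr₃(PO₄)₂ dissolves, [Sr²⁺] = 3s and [PO₄³⁻] = 2s.
Ksp = [Sr²⁺]^3[PO₄³⁻]^2 = (3s)^3 · (2s)^2 = 108s^5
Ksp = 108 × (1.436×10⁻⁶)^5 = 6.6×10⁻²⁸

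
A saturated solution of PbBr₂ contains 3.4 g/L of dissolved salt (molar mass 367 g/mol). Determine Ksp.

s = (3.4 g L⁻¹)/(367 g mol⁻¹) = 9.264×10⁻³ M
PbBr₂(s) ⇌ Pb²⁺(aq) + 2 Br⁻(aq)
With molar solubility s: [Pb²⁺] = s, [Br⁻] = 2s.
Ksp = [Pb²⁺][Br⁻]^2 = s · (2s)^2 = 4s^3
Ksp = 4 × (9.264×10⁻³)^3 = 3.2×10⁻⁶

Ksp = 3.2×10⁻⁶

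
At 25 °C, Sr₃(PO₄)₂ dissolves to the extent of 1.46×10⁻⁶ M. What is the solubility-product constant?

Ksp = 7.16×10⁻²⁸

Sr₃(PO₄)₂(s) ⇌ 3 Sr²⁺(aq) + 2 PO₄³⁻(aq)
For each mole of Sr₃(PO₄)₂ that dissolves per liter, [Sr²⁺] = 3s and [PO₄³⁻] = 2s; let s denote this solubility.
Ksp = [Sr²⁺]^3[PO₄³⁻]^2 = (3s)^3 · (2s)^2 = 108s^5
Ksp = 108 × (1.46×10⁻⁶)^5 = 7.16×10⁻²⁸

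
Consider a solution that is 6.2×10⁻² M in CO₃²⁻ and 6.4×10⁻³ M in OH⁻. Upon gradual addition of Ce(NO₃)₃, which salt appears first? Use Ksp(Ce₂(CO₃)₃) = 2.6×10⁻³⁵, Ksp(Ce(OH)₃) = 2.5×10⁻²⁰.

Precipitation begins when Q = Ksp.
For Ce₂(CO₃)₃: [Ce³⁺] = (Ksp/[CO₃²⁻]^3)^(1/2) = 3.3×10⁻¹⁶ M
For Ce(OH)₃: [Ce³⁺] = (Ksp/[OH⁻]^3) = 9.5×10⁻¹⁴ M
The smaller threshold [Ce³⁺] is reached first, so Ce₂(CO₃)₃ precipitates first.

Ce₂(CO₃)₃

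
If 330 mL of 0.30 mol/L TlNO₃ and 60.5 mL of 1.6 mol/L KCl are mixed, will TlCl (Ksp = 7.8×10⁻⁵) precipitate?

Yes

After mixing, V = 330 mL + 60.5 mL = 390.5 mL.
[Tl⁺] = (0.30)(330)/390.5 = 0.25 mol/L
[Cl⁻] = (1.6)(60.5)/390.5 = 0.25 mol/L
Q = [Tl⁺][Cl⁻] = 6.3×10⁻²
Since Q (6.3×10⁻²) exceeds Ksp (7.8×10⁻⁵), TlCl will precipitate.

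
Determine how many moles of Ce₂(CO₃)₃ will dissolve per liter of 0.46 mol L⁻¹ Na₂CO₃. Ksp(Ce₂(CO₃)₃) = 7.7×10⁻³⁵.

Ce₂(CO₃)₃(s) ⇌ 2 Ce³⁺(aq) + 3 CO₃²⁻(aq)
Let s be the solubility of Ce₂(CO₃)₃ here. The common ion gives [CO₃²⁻] ≈ 0.46 mol L⁻¹, and [Ce³⁺] = 2s.
Ksp = [Ce³⁺]^2[CO₃²⁻]^3 = (2s)^2(0.46)^3
(2s)^2 = 7.7×10⁻³⁵ / (0.46)^3 = 7.9×10⁻³⁴
s = 1.4×10⁻¹⁷ mol L⁻¹

1.4×10⁻¹⁷ M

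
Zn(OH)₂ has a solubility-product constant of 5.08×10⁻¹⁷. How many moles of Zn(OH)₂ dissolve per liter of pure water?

2.33×10⁻⁶ M

Zn(OH)₂(s) ⇌ Zn²⁺(aq) + 2 OH⁻(aq)
With molar solubility s: [Zn²⁺] = s, [OH⁻] = 2s.
Ksp = [Zn²⁺][OH⁻]^2 = s · (2s)^2 = 4s^3
4s^3 = 5.08×10⁻¹⁷  ⇒  s^3 = 1.27×10⁻¹⁷
s = (1.27×10⁻¹⁷)^(1/3) = 2.33×10⁻⁶ mol L⁻¹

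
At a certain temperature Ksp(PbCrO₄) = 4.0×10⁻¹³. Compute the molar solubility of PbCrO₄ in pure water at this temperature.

PbCrO₄(s) ⇌ Pb²⁺(aq) + CrO₄²⁻(aq)
Call the molar solubility s, so that [Pb²⁺] = s and [CrO₄²⁻] = s.
Ksp = [Pb²⁺][CrO₄²⁻] = s · s = s^2
s^2 = 4.0×10⁻¹³
Taking the 2nd root, s = 6.3×10⁻⁷ mol L⁻¹.

6.3×10⁻⁷ M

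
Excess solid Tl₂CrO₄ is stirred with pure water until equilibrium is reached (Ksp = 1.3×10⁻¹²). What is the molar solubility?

6.9×10⁻⁵ M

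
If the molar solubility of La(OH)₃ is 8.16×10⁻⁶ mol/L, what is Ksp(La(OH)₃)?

Ksp = 1.20×10⁻¹⁹

La(OH)₃(s) ⇌ La³⁺(aq) + 3 OH⁻(aq)
Let s be the molar solubility. Then [La³⁺] = s and [OH⁻] = 3s.
Ksp = [La³⁺][OH⁻]^3 = s · (3s)^3 = 27s^4
Ksp = 27 × (8.16×10⁻⁶)^4 = 1.20×10⁻¹⁹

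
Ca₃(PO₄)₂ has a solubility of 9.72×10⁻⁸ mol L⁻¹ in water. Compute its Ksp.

Ksp = 9.37×10⁻³⁴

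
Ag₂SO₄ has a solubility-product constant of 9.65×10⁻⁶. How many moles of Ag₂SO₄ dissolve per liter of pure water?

Ag₂SO₄(s) ⇌ 2 Ag⁺(aq) + SO₄²⁻(aq)
Call the molar solubility s, so that [Ag⁺] = 2s and [SO₄²⁻] = s.
Ksp = [Ag⁺]^2[SO₄²⁻] = (2s)^2 · s = 4s^3
4s^3 = 9.65×10⁻⁶  ⇒  s^3 = 2.41×10⁻⁶
s = 1.34×10⁻² mol L⁻¹

1.34×10⁻² M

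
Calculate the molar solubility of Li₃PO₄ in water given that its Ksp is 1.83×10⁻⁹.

2.87×10⁻³ M

Li₃PO₄(s) ⇌ 3 Li⁺(aq) + PO₄³⁻(aq)
Call the molar solubility s, so that [Li⁺] = 3s and [PO₄³⁻] = s.
Ksp = [Li⁺]^3[PO₄³⁻] = (3s)^3 · s = 27s^4
27s^4 = 1.83×10⁻⁹  ⇒  s^4 = 6.78×10⁻¹¹
Taking the 4th root, s = 2.87×10⁻³ M.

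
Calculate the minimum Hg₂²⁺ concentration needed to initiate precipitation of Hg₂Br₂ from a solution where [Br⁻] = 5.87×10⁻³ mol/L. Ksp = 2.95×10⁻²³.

Each salt precipitates once Q = Ksp for that salt.
Hg₂Br₂(s) ⇌ Hg₂²⁺(aq) + 2 Br⁻(aq)
Ksp = [Hg₂²⁺][Br⁻]^2 = [Hg₂²⁺](5.87×10⁻³)^2
[Hg₂²⁺] = 2.95×10⁻²³ / (5.87×10⁻³)^2 = 8.56×10⁻¹⁹
[Hg₂²⁺] = 8.56×10⁻¹⁹ mol/L

8.56×10⁻¹⁹ M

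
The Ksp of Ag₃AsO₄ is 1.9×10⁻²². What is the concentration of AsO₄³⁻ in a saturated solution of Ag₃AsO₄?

1.6×10⁻⁶ M

Ag₃AsO₄(s) ⇌ 3 Ag⁺(aq) + AsO₄³⁻(aq)
For each mole of Ag₃AsO₄ that dissolves per liter, [Ag⁺] = 3s and [AsO₄³⁻] = s; let s denote this solubility.
Ksp = [Ag⁺]^3[AsO₄³⁻] = (3s)^3 · s = 27s^4 = 1.9×10⁻²²
s = 1.6×10⁻⁶ M
[AsO₄³⁻] = s = 1.6×10⁻⁶ M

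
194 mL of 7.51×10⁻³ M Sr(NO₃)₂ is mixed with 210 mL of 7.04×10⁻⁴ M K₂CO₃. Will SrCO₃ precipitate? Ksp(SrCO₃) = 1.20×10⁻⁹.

Yes

The combined volume is 404 mL.
[Sr²⁺] = (7.51×10⁻³)(194)/404 = 3.61×10⁻³ M
[CO₃²⁻] = (7.04×10⁻⁴)(210)/404 = 3.66×10⁻⁴ M
Q = [Sr²⁺][CO₃²⁻] = 1.32×10⁻⁶
Since Q (1.32×10⁻⁶) exceeds Ksp (1.20×10⁻⁹), SrCO₃ will precipitate.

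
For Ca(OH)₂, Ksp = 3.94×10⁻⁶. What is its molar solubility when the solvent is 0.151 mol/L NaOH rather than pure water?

Ca(OH)₂(s) ⇌ Ca²⁺(aq) + 2 OH⁻(aq)
Let s be the solubility of Ca(OH)₂ here. The common ion gives [OH⁻] ≈ 0.151 mol/L, and [Ca²⁺] = s.
Ksp = [Ca²⁺][OH⁻]^2 = s(0.151)^2
s = 3.94×10⁻⁶ / (0.151)^2 = 1.73×10⁻⁴
s = 1.73×10⁻⁴ mol/L

1.73×10⁻⁴ M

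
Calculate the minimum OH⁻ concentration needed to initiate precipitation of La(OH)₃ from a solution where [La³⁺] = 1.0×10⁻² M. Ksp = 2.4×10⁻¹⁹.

2.9×10⁻⁶ M

Each salt precipitates once Q = Ksp for that salt.
La(OH)₃(s) ⇌ La³⁺(aq) + 3 OH⁻(aq)
Ksp = [La³⁺][OH⁻]^3 = [OH⁻]^3(1.0×10⁻²)
[OH⁻]^3 = 2.4×10⁻¹⁹ / (1.0×10⁻²) = 2.4×10⁻¹⁷
[OH⁻] = 2.9×10⁻⁶ M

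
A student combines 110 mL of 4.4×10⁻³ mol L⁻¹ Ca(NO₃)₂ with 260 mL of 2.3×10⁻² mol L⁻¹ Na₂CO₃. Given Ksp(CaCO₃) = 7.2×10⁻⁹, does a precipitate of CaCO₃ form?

Yes

The combined volume is 370 mL.
[Ca²⁺] = (4.4×10⁻³)(110)/370 = 1.3×10⁻³ mol L⁻¹
[CO₃²⁻] = (2.3×10⁻²)(260)/370 = 1.6×10⁻² mol L⁻¹
Q = [Ca²⁺][CO₃²⁻] = 2.1×10⁻⁵
Since Q (2.1×10⁻⁵) exceeds Ksp (7.2×10⁻⁹), CaCO₃ will precipitate.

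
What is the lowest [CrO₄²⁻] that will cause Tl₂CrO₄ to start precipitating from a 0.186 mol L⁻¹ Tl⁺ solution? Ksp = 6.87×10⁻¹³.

1.99×10⁻¹¹ M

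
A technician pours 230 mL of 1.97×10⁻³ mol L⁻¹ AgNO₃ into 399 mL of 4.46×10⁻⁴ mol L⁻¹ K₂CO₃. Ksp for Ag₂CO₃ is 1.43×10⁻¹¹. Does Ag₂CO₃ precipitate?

The combined volume is 629 mL.
[Ag⁺] = (1.97×10⁻³)(230)/629 = 7.20×10⁻⁴ mol L⁻¹
[CO₃²⁻] = (4.46×10⁻⁴)(399)/629 = 2.83×10⁻⁴ mol L⁻¹
Q = [Ag⁺]^2[CO₃²⁻] = 1.47×10⁻¹⁰
Since Q (1.47×10⁻¹⁰) exceeds Ksp (1.43×10⁻¹¹), Ag₂CO₃ will precipitate.

Yes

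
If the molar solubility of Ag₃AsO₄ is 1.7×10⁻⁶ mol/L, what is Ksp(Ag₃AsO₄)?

Ag₃AsO₄(s) ⇌ 3 Ag⁺(aq) + AsO₄³⁻(aq)
Let s be the molar solubility. Then [Ag⁺] = 3s and [AsO₄³⁻] = s.
Ksp = [Ag⁺]^3[AsO₄³⁻] = (3s)^3 · s = 27s^4
Ksp = 27 × (1.7×10⁻⁶)^4 = 2.3×10⁻²²

Ksp = 2.3×10⁻²²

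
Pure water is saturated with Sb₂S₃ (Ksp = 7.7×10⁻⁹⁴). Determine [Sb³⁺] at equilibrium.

Sb₂S₃(s) ⇌ 2 Sb³⁺(aq) + 3 S²⁻(aq)
For each mole of Sb₂S₃ that dissolves per liter, [Sb³⁺] = 2s and [S²⁻] = 3s; let s denote this solubility.
Ksp = [Sb³⁺]^2[S²⁻]^3 = (2s)^2 · (3s)^3 = 108s^5 = 7.7×10⁻⁹⁴
s = 9.3×10⁻²⁰ mol L⁻¹
[Sb³⁺] = 2s = 1.9×10⁻¹⁹ mol L⁻¹

1.9×10⁻¹⁹ M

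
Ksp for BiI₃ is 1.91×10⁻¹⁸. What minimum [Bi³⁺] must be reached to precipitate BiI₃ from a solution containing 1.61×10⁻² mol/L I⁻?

4.58×10⁻¹³ M

The threshold for precipitation is Q = Ksp.
BiI₃(s) ⇌ Bi³⁺(aq) + 3 I⁻(aq)
Ksp = [Bi³⁺][I⁻]^3 = [Bi³⁺](1.61×10⁻²)^3
[Bi³⁺] = 1.91×10⁻¹⁸ / (1.61×10⁻²)^3 = 4.58×10⁻¹³
[Bi³⁺] = 4.58×10⁻¹³ mol/L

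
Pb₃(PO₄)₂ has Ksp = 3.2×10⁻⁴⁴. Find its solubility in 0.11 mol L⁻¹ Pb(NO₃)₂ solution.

Pb₃(PO₄)₂(s) ⇌ 3 Pb²⁺(aq) + 2 PO₄³⁻(aq)
Pb²⁺ is already present at 0.11 mol L⁻¹. If s mol/L of Pb₃(PO₄)₂ dissolves, [PO₄³⁻] = 2s while [Pb²⁺] ≈ 0.11 mol L⁻¹.
Ksp = [Pb²⁺]^3[PO₄³⁻]^2 = (0.11)^3(2s)^2
(2s)^2 = 3.2×10⁻⁴⁴ / (0.11)^3 = 2.4×10⁻⁴¹
s = 2.5×10⁻²¹ mol L⁻¹

2.5×10⁻²¹ M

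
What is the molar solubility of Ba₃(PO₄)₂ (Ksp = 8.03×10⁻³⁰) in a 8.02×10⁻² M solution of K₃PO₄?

3.59×10⁻¹⁰ M

Ba₃(PO₄)₂(s) ⇌ 3 Ba²⁺(aq) + 2 PO₄³⁻(aq)
The solution already contains PO₄³⁻ at 8.02×10⁻² M. Let s be the molar solubility of Ba₃(PO₄)₂.
[PO₄³⁻] ≈ 8.02×10⁻² M (common ion dominates); [Ba²⁺] = 3s.
Ksp = [Ba²⁺]^3[PO₄³⁻]^2 = (3s)^3(8.02×10⁻²)^2
(3s)^3 = 8.03×10⁻³⁰ / (8.02×10⁻²)^2 = 1.25×10⁻²⁷
s = 3.59×10⁻¹⁰ M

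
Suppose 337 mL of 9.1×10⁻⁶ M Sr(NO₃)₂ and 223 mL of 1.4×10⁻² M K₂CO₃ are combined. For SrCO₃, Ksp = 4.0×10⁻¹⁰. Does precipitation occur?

The combined volume is 560 mL.
[Sr²⁺] = (9.1×10⁻⁶)(337)/560 = 5.5×10⁻⁶ M
[CO₃²⁻] = (1.4×10⁻²)(223)/560 = 5.6×10⁻³ M
Q = [Sr²⁺][CO₃²⁻] = 3.1×10⁻⁸
Q = 3.1×10⁻⁸ > Ksp = 4.0×10⁻¹⁰, so the solution is supersaturated and SrCO₃ precipitates.

Yes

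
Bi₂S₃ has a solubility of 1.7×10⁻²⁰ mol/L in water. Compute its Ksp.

Ksp = 1.5×10⁻⁹⁷

Bi₂S₃(s) ⇌ 2 Bi³⁺(aq) + 3 S²⁻(aq)
With molar solubility s: [Bi³⁺] = 2s, [S²⁻] = 3s.
Ksp = [Bi³⁺]^2[S²⁻]^3 = (2s)^2 · (3s)^3 = 108s^5
Ksp = 108 × (1.7×10⁻²⁰)^5 = 1.5×10⁻⁹⁷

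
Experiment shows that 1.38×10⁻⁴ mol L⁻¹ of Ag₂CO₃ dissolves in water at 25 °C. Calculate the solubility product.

Ksp = 1.05×10⁻¹¹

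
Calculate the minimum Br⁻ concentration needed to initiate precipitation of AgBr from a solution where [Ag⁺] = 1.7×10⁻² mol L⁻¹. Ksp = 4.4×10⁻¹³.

2.6×10⁻¹¹ M

A salt starts to precipitate once the ion product Q reaches its Ksp.
AgBr(s) ⇌ Ag⁺(aq) + Br⁻(aq)
Ksp = [Ag⁺][Br⁻] = [Br⁻](1.7×10⁻²)
[Br⁻] = 4.4×10⁻¹³ / (1.7×10⁻²) = 2.6×10⁻¹¹
[Br⁻] = 2.6×10⁻¹¹ mol L⁻¹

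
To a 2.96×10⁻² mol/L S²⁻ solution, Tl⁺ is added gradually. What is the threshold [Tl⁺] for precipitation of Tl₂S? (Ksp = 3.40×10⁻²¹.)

3.39×10⁻¹⁰ M

Precipitation begins when Q = Ksp.
Tl₂S(s) ⇌ 2 Tl⁺(aq) + S²⁻(aq)
Ksp = [Tl⁺]^2[S²⁻] = [Tl⁺]^2(2.96×10⁻²)
[Tl⁺]^2 = 3.40×10⁻²¹ / (2.96×10⁻²) = 1.15×10⁻¹⁹
[Tl⁺] = 3.39×10⁻¹⁰ mol/L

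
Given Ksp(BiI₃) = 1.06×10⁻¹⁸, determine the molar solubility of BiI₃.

1.41×10⁻⁵ M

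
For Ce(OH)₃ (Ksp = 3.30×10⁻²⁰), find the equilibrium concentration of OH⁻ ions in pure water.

Ce(OH)₃(s) ⇌ Ce³⁺(aq) + 3 OH⁻(aq)
Call the molar solubility s, so that [Ce³⁺] = s and [OH⁻] = 3s.
Ksp = [Ce³⁺][OH⁻]^3 = s · (3s)^3 = 27s^4 = 3.30×10⁻²⁰
s = 5.91×10⁻⁶ M
[OH⁻] = 3s = 1.77×10⁻⁵ M

1.77×10⁻⁵ M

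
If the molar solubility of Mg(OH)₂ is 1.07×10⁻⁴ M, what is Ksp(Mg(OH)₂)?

Ksp = 4.90×10⁻¹²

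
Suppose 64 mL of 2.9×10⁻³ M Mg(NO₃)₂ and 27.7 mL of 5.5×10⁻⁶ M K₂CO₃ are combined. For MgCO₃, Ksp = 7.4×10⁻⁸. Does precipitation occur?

The combined volume is 91.7 mL.
[Mg²⁺] = (2.9×10⁻³)(64)/91.7 = 2.0×10⁻³ M
[CO₃²⁻] = (5.5×10⁻⁶)(27.7)/91.7 = 1.7×10⁻⁶ M
Q = [Mg²⁺][CO₃²⁻] = 3.4×10⁻⁹
Q < Ksp (3.4×10⁻⁹ vs 7.4×10⁻⁸); the solution remains unsaturated and no precipitate forms.

No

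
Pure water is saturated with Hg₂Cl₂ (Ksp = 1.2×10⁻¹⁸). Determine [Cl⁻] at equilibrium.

Hg₂Cl₂(s) ⇌ Hg₂²⁺(aq) + 2 Cl⁻(aq)
With molar solubility s: [Hg₂²⁺] = s, [Cl⁻] = 2s.
Ksp = [Hg₂²⁺][Cl⁻]^2 = s · (2s)^2 = 4s^3 = 1.2×10⁻¹⁸
s = 6.7×10⁻⁷ mol/L
[Cl⁻] = 2s = 1.3×10⁻⁶ mol/L

1.3×10⁻⁶ M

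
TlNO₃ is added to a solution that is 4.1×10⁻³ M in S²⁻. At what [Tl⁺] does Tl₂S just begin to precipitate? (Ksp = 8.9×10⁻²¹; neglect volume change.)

1.5×10⁻⁹ M

The threshold for precipitation is Q = Ksp.
Tl₂S(s) ⇌ 2 Tl⁺(aq) + S²⁻(aq)
Ksp = [Tl⁺]^2[S²⁻] = [Tl⁺]^2(4.1×10⁻³)
[Tl⁺]^2 = 8.9×10⁻²¹ / (4.1×10⁻³) = 2.2×10⁻¹⁸
[Tl⁺] = 1.5×10⁻⁹ M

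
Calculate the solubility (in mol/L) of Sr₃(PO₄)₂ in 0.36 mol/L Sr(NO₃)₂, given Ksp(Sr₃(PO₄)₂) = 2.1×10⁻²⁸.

Sr₃(PO₄)₂(s) ⇌ 3 Sr²⁺(aq) + 2 PO₄³⁻(aq)
Sr²⁺ is already present at 0.36 mol/L. If s mol/L of Sr₃(PO₄)₂ dissolves, [PO₄³⁻] = 2s while [Sr²⁺] ≈ 0.36 mol/L.
Ksp = [Sr²⁺]^3[PO₄³⁻]^2 = (0.36)^3(2s)^2
(2s)^2 = 2.1×10⁻²⁸ / (0.36)^3 = 4.5×10⁻²⁷
s = 3.4×10⁻¹⁴ mol/L

3.4×10⁻¹⁴ M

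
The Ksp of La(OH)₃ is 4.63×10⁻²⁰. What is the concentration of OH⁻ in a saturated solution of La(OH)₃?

La(OH)₃(s) ⇌ La³⁺(aq) + 3 OH⁻(aq)
If s mol/L of La(OH)₃ dissolves, [La³⁺] = s and [OH⁻] = 3s.
Ksp = [La³⁺][OH⁻]^3 = s · (3s)^3 = 27s^4 = 4.63×10⁻²⁰
s = 6.44×10⁻⁶ mol/L
[OH⁻] = 3s = 1.93×10⁻⁵ mol/L

1.93×10⁻⁵ M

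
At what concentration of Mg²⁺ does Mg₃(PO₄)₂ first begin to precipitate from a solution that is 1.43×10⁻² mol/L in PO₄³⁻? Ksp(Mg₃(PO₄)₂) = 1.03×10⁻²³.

Precipitation begins when Q = Ksp.
Mg₃(PO₄)₂(s) ⇌ 3 Mg²⁺(aq) + 2 PO₄³⁻(aq)
Ksp = [Mg²⁺]^3[PO₄³⁻]^2 = [Mg²⁺]^3(1.43×10⁻²)^2
[Mg²⁺]^3 = 1.03×10⁻²³ / (1.43×10⁻²)^2 = 5.04×10⁻²⁰
[Mg²⁺] = 3.69×10⁻⁷ mol/L

3.69×10⁻⁷ M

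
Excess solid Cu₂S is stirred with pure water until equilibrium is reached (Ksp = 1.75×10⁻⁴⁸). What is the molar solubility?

7.59×10⁻¹⁷ M

Cu₂S(s) ⇌ 2 Cu⁺(aq) + S²⁻(aq)
Call the molar solubility s, so that [Cu⁺] = 2s and [S²⁻] = s.
Ksp = [Cu⁺]^2[S²⁻] = (2s)^2 · s = 4s^3
4s^3 = 1.75×10⁻⁴⁸  ⇒  s^3 = 4.38×10⁻⁴⁹
s = (4.38×10⁻⁴⁹)^(1/3) = 7.59×10⁻¹⁷ mol/L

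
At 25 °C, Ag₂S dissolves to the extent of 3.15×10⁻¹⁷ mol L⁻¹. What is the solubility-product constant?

Ag₂S(s) ⇌ 2 Ag⁺(aq) + S²⁻(aq)
If s mol/L of Ag₂S dissolves, [Ag⁺] = 2s and [S²⁻] = s.
Ksp = [Ag⁺]^2[S²⁻] = (2s)^2 · s = 4s^3
Ksp = 4 × (3.15×10⁻¹⁷)^3 = 1.25×10⁻⁴⁹

Ksp = 1.25×10⁻⁴⁹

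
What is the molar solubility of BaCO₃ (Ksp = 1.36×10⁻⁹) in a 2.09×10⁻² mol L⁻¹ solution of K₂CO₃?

6.51×10⁻⁸ M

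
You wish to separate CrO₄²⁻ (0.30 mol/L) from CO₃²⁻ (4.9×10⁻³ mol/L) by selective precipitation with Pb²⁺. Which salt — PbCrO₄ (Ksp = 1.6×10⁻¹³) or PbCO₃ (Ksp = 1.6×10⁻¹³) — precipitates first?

Precipitation of each salt begins when its ion product equals Ksp.
For PbCrO₄: [Pb²⁺] = (Ksp/[CrO₄²⁻]) = 5.3×10⁻¹³ mol/L
For PbCO₃: [Pb²⁺] = (Ksp/[CO₃²⁻]) = 3.3×10⁻¹¹ mol/L
PbCrO₄ requires the lower [Pb²⁺], so it precipitates first.

PbCrO₄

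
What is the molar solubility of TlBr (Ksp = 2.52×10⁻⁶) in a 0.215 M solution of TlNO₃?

1.17×10⁻⁵ M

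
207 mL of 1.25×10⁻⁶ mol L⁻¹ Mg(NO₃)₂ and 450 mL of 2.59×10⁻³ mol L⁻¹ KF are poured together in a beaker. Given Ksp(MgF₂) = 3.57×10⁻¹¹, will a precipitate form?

No

After mixing, V = 207 mL + 450 mL = 657 mL.
[Mg²⁺] = (1.25×10⁻⁶)(207)/657 = 3.94×10⁻⁷ mol L⁻¹
[F⁻] = (2.59×10⁻³)(450)/657 = 1.77×10⁻³ mol L⁻¹
Q = [Mg²⁺][F⁻]^2 = 1.24×10⁻¹²
Since Q (1.24×10⁻¹²) is less than Ksp (3.57×10⁻¹¹), no MgF₂ precipitates.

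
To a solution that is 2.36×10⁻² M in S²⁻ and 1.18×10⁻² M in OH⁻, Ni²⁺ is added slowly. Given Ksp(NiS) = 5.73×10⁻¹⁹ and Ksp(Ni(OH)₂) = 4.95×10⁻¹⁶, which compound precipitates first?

A salt starts to precipitate once the ion product Q reaches its Ksp.
For NiS: [Ni²⁺] = (Ksp/[S²⁻]) = 2.43×10⁻¹⁷ M
For Ni(OH)₂: [Ni²⁺] = (Ksp/[OH⁻]^2) = 3.56×10⁻¹² M
The smaller threshold [Ni²⁺] is reached first, so NiS precipitates first.

NiS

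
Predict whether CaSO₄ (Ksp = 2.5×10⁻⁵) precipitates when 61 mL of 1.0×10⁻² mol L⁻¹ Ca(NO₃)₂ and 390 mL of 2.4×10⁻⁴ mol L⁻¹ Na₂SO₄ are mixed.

The combined volume is 451 mL.
[Ca²⁺] = (1.0×10⁻²)(61)/451 = 1.4×10⁻³ mol L⁻¹
[SO₄²⁻] = (2.4×10⁻⁴)(390)/451 = 2.1×10⁻⁴ mol L⁻¹
Q = [Ca²⁺][SO₄²⁻] = 2.8×10⁻⁷
Q = 2.8×10⁻⁷ < Ksp = 2.5×10⁻⁵, so the solution is unsaturated and no precipitate forms.

No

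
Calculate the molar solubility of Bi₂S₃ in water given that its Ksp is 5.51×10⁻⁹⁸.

Bi₂S₃(s) ⇌ 2 Bi³⁺(aq) + 3 S²⁻(aq)
Let s be the molar solubility. Then [Bi³⁺] = 2s and [S²⁻] = 3s.
Ksp = [Bi³⁺]^2[S²⁻]^3 = (2s)^2 · (3s)^3 = 108s^5
108s^5 = 5.51×10⁻⁹⁸  ⇒  s^5 = 5.10×10⁻¹⁰⁰
s = 1.39×10⁻²⁰ M

1.39×10⁻²⁰ M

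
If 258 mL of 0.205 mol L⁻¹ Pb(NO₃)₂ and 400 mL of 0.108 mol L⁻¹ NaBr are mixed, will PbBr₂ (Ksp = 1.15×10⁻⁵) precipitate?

Yes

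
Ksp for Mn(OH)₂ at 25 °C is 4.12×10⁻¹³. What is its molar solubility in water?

4.69×10⁻⁵ M

Mn(OH)₂(s) ⇌ Mn²⁺(aq) + 2 OH⁻(aq)
For each mole of Mn(OH)₂ that dissolves per liter, [Mn²⁺] = s and [OH⁻] = 2s; let s denote this solubility.
Ksp = [Mn²⁺][OH⁻]^2 = s · (2s)^2 = 4s^3
4s^3 = 4.12×10⁻¹³  ⇒  s^3 = 1.03×10⁻¹³
Taking the 3rd root, s = 4.69×10⁻⁵ mol L⁻¹.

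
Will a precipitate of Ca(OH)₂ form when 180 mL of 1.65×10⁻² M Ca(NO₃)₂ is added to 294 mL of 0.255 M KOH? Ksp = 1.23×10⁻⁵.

After mixing, V = 180 mL + 294 mL = 474 mL.
[Ca²⁺] = (1.65×10⁻²)(180)/474 = 6.27×10⁻³ M
[OH⁻] = (0.255)(294)/474 = 0.158 M
Q = [Ca²⁺][OH⁻]^2 = 1.57×10⁻⁴
Since Q (1.57×10⁻⁴) exceeds Ksp (1.23×10⁻⁵), Ca(OH)₂ will precipitate.

Yes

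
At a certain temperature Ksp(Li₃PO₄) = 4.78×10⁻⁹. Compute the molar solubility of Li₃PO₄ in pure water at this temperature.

Li₃PO₄(s) ⇌ 3 Li⁺(aq) + PO₄³⁻(aq)
If s mol/L of Li₃PO₄ dissolves, [Li⁺] = 3s and [PO₄³⁻] = s.
Ksp = [Li⁺]^3[PO₄³⁻] = (3s)^3 · s = 27s^4
27s^4 = 4.78×10⁻⁹  ⇒  s^4 = 1.77×10⁻¹⁰
s = (1.77×10⁻¹⁰)^(1/4) = 3.65×10⁻³ M

3.65×10⁻³ M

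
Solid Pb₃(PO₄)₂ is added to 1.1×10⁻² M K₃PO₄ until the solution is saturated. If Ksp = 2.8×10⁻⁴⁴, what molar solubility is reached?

Pb₃(PO₄)₂(s) ⇌ 3 Pb²⁺(aq) + 2 PO₄³⁻(aq)
With PO₄³⁻ already at 1.1×10⁻² M and s small, take [PO₄³⁻] ≈ 1.1×10⁻² M and [Pb²⁺] = 3s.
Ksp = [Pb²⁺]^3[PO₄³⁻]^2 = (3s)^3(1.1×10⁻²)^2
(3s)^3 = 2.8×10⁻⁴⁴ / (1.1×10⁻²)^2 = 2.3×10⁻⁴⁰
s = 2.0×10⁻¹⁴ M

2.0×10⁻¹⁴ M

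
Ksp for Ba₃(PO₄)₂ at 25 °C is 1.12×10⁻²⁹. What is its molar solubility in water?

6.36×10⁻⁷ M

Ba₃(PO₄)₂(s) ⇌ 3 Ba²⁺(aq) + 2 PO₄³⁻(aq)
For each mole of Ba₃(PO₄)₂ that dissolves per liter, [Ba²⁺] = 3s and [PO₄³⁻] = 2s; let s denote this solubility.
Ksp = [Ba²⁺]^3[PO₄³⁻]^2 = (3s)^3 · (2s)^2 = 108s^5
108s^5 = 1.12×10⁻²⁹  ⇒  s^5 = 1.04×10⁻³¹
Taking the 5th root, s = 6.36×10⁻⁷ M.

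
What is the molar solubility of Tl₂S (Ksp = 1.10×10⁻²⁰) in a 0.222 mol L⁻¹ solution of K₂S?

Tl₂S(s) ⇌ 2 Tl⁺(aq) + S²⁻(aq)
Let s be the solubility of Tl₂S here. The common ion gives [S²⁻] ≈ 0.222 mol L⁻¹, and [Tl⁺] = 2s.
Ksp = [Tl⁺]^2[S²⁻] = (2s)^2(0.222)
(2s)^2 = 1.10×10⁻²⁰ / (0.222) = 4.95×10⁻²⁰
s = 1.11×10⁻¹⁰ mol L⁻¹

1.11×10⁻¹⁰ M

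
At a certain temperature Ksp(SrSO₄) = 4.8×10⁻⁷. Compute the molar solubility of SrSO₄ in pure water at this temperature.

6.9×10⁻⁴ M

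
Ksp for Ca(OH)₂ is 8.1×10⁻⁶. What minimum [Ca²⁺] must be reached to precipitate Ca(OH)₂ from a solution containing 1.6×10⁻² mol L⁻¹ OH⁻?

A salt starts to precipitate once the ion product Q reaches its Ksp.
Ca(OH)₂(s) ⇌ Ca²⁺(aq) + 2 OH⁻(aq)
Ksp = [Ca²⁺][OH⁻]^2 = [Ca²⁺](1.6×10⁻²)^2
[Ca²⁺] = 8.1×10⁻⁶ / (1.6×10⁻²)^2 = 3.2×10⁻²
[Ca²⁺] = 3.2×10⁻² mol L⁻¹

3.2×10⁻² M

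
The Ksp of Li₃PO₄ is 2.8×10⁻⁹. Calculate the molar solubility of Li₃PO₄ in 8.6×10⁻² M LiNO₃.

Li₃PO₄(s) ⇌ 3 Li⁺(aq) + PO₄³⁻(aq)
Li⁺ is already present at 8.6×10⁻² M. If s mol/L of Li₃PO₄ dissolves, [PO₄³⁻] = s while [Li⁺] ≈ 8.6×10⁻² M.
Ksp = [Li⁺]^3[PO₄³⁻] = (8.6×10⁻²)^3s
s = 2.8×10⁻⁹ / (8.6×10⁻²)^3 = 4.4×10⁻⁶
s = 4.4×10⁻⁶ M

4.4×10⁻⁶ M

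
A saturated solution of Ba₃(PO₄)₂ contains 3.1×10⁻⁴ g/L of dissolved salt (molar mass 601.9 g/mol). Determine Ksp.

Convert to molarity: s = 3.1×10⁻⁴ / 601.9 = 5.150×10⁻⁷ mol/L
Ba₃(PO₄)₂(s) ⇌ 3 Ba²⁺(aq) + 2 PO₄³⁻(aq)
Call the molar solubility s, so that [Ba²⁺] = 3s and [PO₄³⁻] = 2s.
Ksp = [Ba²⁺]^3[PO₄³⁻]^2 = (3s)^3 · (2s)^2 = 108s^5
Ksp = 108 × (5.150×10⁻⁷)^5 = 3.9×10⁻³⁰

Ksp = 3.9×10⁻³⁰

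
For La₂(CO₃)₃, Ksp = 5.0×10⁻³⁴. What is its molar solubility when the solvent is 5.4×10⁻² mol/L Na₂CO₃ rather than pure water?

La₂(CO₃)₃(s) ⇌ 2 La³⁺(aq) + 3 CO₃²⁻(aq)
CO₃²⁻ is already present at 5.4×10⁻² mol/L. If s mol/L of La₂(CO₃)₃ dissolves, [La³⁺] = 2s while [CO₃²⁻] ≈ 5.4×10⁻² mol/L.
Ksp = [La³⁺]^2[CO₃²⁻]^3 = (2s)^2(5.4×10⁻²)^3
(2s)^2 = 5.0×10⁻³⁴ / (5.4×10⁻²)^3 = 3.2×10⁻³⁰
s = 8.9×10⁻¹⁶ mol/L

8.9×10⁻¹⁶ M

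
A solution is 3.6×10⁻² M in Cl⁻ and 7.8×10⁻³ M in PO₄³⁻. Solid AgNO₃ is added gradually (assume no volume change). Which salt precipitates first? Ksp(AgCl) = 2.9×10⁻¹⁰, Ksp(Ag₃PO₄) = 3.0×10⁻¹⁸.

Precipitation begins when Q = Ksp.
For AgCl: [Ag⁺] = (Ksp/[Cl⁻]) = 8.1×10⁻⁹ M
For Ag₃PO₄: [Ag⁺] = (Ksp/[PO₄³⁻])^(1/3) = 7.3×10⁻⁶ M
The smaller threshold [Ag⁺] is reached first, so AgCl precipitates first.

AgCl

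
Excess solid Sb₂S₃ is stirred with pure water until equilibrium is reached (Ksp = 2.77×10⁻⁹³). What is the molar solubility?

1.21×10⁻¹⁹ M

Sb₂S₃(s) ⇌ 2 Sb³⁺(aq) + 3 S²⁻(aq)
With molar solubility s: [Sb³⁺] = 2s, [S²⁻] = 3s.
Ksp = [Sb³⁺]^2[S²⁻]^3 = (2s)^2 · (3s)^3 = 108s^5
108s^5 = 2.77×10⁻⁹³  ⇒  s^5 = 2.56×10⁻⁹⁵
s = 1.21×10⁻¹⁹ M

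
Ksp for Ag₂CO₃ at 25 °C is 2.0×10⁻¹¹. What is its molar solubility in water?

1.7×10⁻⁴ M

Ag₂CO₃(s) ⇌ 2 Ag⁺(aq) + CO₃²⁻(aq)
With molar solubility s: [Ag⁺] = 2s, [CO₃²⁻] = s.
Ksp = [Ag⁺]^2[CO₃²⁻] = (2s)^2 · s = 4s^3
4s^3 = 2.0×10⁻¹¹  ⇒  s^3 = 5.0×10⁻¹²
s = (5.0×10⁻¹²)^(1/3) = 1.7×10⁻⁴ M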